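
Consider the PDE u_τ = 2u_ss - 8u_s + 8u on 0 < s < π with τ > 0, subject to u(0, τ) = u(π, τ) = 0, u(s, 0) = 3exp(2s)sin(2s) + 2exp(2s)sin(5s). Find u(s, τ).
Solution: Substitute u = exp(2s)w.
Then u_s = exp(2s)(w_s + 2w), u_ss = exp(2s)(w_ss + 4w_s + 4w), u_τ = exp(2s)w_τ; substituting and dividing by exp(2s), the lower-order terms cancel: w_τ = 2w_ss (standard heat equation).
Data for w: w(s,0) = exp(-2s)u(s,0) = 3sin(2s) + 2sin(5s). The boundary conditions carry over: w(0,τ) = w(π,τ) = 0.
Separating variables: w = Σ c_n exp(-2n²τ) sin(ns). From w(s,0) = 3sin(2s) + 2sin(5s): c_2=3, c_5=2.
So w(s,τ) = 3exp(-8τ)sin(2s) + 2exp(-50τ)sin(5s), and u(s,τ) = exp(2s)w(s,τ).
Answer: u(s, τ) = 3exp(2s)exp(-8τ)sin(2s) + 2exp(2s)exp(-50τ)sin(5s)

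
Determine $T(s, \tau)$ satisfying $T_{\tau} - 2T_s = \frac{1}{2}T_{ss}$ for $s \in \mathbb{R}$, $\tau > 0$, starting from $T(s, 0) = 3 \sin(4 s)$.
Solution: Moving frame: $\eta = s + 2\tau$, $\sigma = \tau$, $T = u(\eta,\sigma)$, so $T_{\tau} = u_{\sigma} + 2u_{\eta}$ and $T_{ss} = u_{\eta\eta}$.
Hence $T_{\tau} - 2T_s = u_{\sigma}$ and the PDE becomes the heat equation $u_{\sigma} = \frac{1}{2}u_{\eta\eta}$ on $\eta \in \mathbb{R}$.
Initial data: $u(\eta,0) = T(\eta,0) = 3 \sin(4 \eta)$. Each mode $\sin(n\eta)$ decays as $e^{-n^2\sigma/2}$ on $\mathbb{R}$, so $u(\eta,\sigma) = \sum c_n e^{-n^2\sigma/2} \sin(n\eta)$ with $c_4=3$: $u(\eta,\sigma) = 3 e^{-8 \sigma} \sin(4 \eta)$.
Substituting back: $T(s,\tau) = u(s + 2\tau, \tau)$.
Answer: $T(s, \tau) = 3 e^{-8 \tau} \sin(8 \tau + 4 s)$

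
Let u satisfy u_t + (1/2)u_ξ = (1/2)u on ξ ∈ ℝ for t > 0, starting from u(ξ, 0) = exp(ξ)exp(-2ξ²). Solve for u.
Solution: Substitute u = exp(ξ)w.
Then u_ξ = exp(ξ)(w_ξ + w), u_t = exp(ξ)w_t; substituting and dividing by exp(ξ), the lower-order terms cancel: w_t + (1/2)w_ξ = 0 (standard advection equation).
Data for w: w(ξ,0) = exp(-ξ)u(ξ,0) = exp(-2ξ²).
By characteristics (dξ/dt = 1/2), w(ξ,t) = f(ξ - (1/2)t) with f = w(·, 0).
So w(ξ,t) = exp(-2(-t/2 + ξ)²), and u(ξ,t) = exp(ξ)w(ξ,t).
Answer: u(ξ, t) = exp(ξ)exp(-2(-t/2 + ξ)²)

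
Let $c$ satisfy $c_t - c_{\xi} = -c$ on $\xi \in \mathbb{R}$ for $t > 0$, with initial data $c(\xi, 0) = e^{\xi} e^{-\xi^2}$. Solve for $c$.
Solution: Substitute $c = e^{\xi}u$, i.e. $u = e^{-\xi}c$.
By the product rule, $c_{\xi} = e^{\xi}(u_{\xi} + u)$, $c_t = e^{\xi}u_t$.
Substituting into the PDE and dividing by $e^{\xi}$: $u_t - (u_{\xi} + u) = -u$.
The lower-order terms cancel, leaving the standard advection equation $u_t - u_{\xi} = 0$.
Initial data for $u$: $u(\xi,0) = e^{-\xi}c(\xi,0) = e^{-\xi^2}$.
Solve for $u$:
  By method of characteristics (waves move left with speed 1):
  Along characteristics $\xi + t =$ const, $u$ is constant, so $u(\xi,t) = f(\xi + t)$ with $f = u( \cdot , 0)$.
Hence $u(\xi,t) = e^{-(t + \xi)^2}$.
Transform back: $c(\xi,t) = e^{\xi}u(\xi,t)$.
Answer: $c(\xi, t) = e^{\xi} e^{-(\xi + t)^2}$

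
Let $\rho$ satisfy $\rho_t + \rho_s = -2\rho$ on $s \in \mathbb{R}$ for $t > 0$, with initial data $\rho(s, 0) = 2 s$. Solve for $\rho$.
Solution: Substitute $\rho = e^{-2t}u$.
Then $\rho_t = e^{-2t}(u_t - 2u)$, $\rho_s = e^{-2t}u_s$; substituting and dividing by $e^{-2t}$, the lower-order terms cancel: $u_t + u_s = 0$ (standard advection equation).
Data for $u$: $u(s,0) = \rho(s,0) = 2 s$.
By characteristics ($ds/dt = 1$), $u(s,t) = f(s - t)$ with $f = u( \cdot , 0)$.
So $u(s,t) = 2 s - 2 t$, and $\rho(s,t) = e^{-2t}u(s,t)$.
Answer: $\rho(s, t) = 2 s e^{-2 t} - 2 t e^{-2 t}$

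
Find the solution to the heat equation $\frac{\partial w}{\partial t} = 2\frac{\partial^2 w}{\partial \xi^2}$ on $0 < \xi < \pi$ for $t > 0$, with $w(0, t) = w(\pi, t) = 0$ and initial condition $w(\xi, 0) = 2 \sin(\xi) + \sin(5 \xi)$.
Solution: Using separation of variables $w = X(\xi)T(t)$:
Eigenfunctions: $\sin(n\xi)$, $n = 1, 2, 3, \ldots$
General solution: $w(\xi, t) = \sum c_n \sin(n\xi) e^{-2n^2 t}$
Matching $w(\xi,0) = 2 \sin(\xi) + \sin(5 \xi)$ term by term: $c_1=2, c_5=1$.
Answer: $w(\xi, t) = 2 e^{-2 t} \sin(\xi) + e^{-50 t} \sin(5 \xi)$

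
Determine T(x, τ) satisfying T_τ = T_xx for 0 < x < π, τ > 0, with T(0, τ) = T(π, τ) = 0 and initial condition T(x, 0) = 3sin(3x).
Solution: Using separation of variables T = X(x)G(τ):
Eigenfunctions: sin(nx), n = 1, 2, 3, ...
General solution: T(x, τ) = Σ c_n sin(nx) exp(-n² τ)
Matching T(x,0) = 3sin(3x) term by term: c_3=3.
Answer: T(x, τ) = 3exp(-9τ)sin(3x)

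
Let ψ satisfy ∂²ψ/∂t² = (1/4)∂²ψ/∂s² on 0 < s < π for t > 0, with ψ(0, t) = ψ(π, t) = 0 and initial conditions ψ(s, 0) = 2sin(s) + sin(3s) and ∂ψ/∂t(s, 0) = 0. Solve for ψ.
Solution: Using separation of variables ψ = X(s)T(t):
Eigenfunctions: sin(ns), n = 1, 2, 3, ...
General solution: ψ(s, t) = Σ [A_n cos(n t/2) + B_n sin(n t/2)] sin(ns)
From ψ(s,0) = 2sin(s) + sin(3s): A_1=2, A_3=1. From ψ_t(s,0) = 0: all B_n = 0.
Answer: ψ(s, t) = 2sin(s)cos(t/2) + sin(3s)cos(3t/2)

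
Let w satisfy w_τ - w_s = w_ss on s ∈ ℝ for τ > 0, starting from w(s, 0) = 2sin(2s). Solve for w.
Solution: Change to a moving frame: let η = s + τ, σ = τ and write w(s,τ) = u(η,σ).
By the chain rule w_τ = u_σ + u_η, w_s = u_η, w_ss = u_ηη.
Then w_τ - w_s = u_σ: the advection term cancels and the PDE becomes the heat equation u_σ = u_ηη on η ∈ ℝ.
Initial data: u(η,0) = w(η,0) = 2sin(2η).
On η ∈ ℝ each mode satisfies (sin(nη))″ = -n² sin(nη), so exp(-n²σ) sin(nη) solves the heat equation; by superposition u(η,σ) = Σ c_n exp(-n²σ) sin(nη).
Reading off the coefficients: c_2=2, so u(η,σ) = 2exp(-4σ)sin(2η).
Substituting back η = s + τ, σ = τ: w(s,τ) = u(s + τ, τ).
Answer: w(s, τ) = 2exp(-4τ)sin(2s + 2τ)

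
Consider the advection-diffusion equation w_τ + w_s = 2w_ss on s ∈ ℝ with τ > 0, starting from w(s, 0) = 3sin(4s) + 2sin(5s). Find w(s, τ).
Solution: Moving frame: η = s - τ, σ = τ, w = u(η,σ), so w_τ = u_σ - u_η and w_ss = u_ηη.
Hence w_τ + w_s = u_σ and the PDE becomes the heat equation u_σ = 2u_ηη on η ∈ ℝ.
Initial data: u(η,0) = w(η,0) = 3sin(4η) + 2sin(5η). Each mode sin(nη) decays as exp(-2n²σ) on ℝ, so u(η,σ) = Σ c_n exp(-2n²σ) sin(nη) with c_4=3, c_5=2: u(η,σ) = 3exp(-32σ)sin(4η) + 2exp(-50σ)sin(5η).
Substituting back: w(s,τ) = u(s - τ, τ).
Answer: w(s, τ) = 3exp(-32τ)sin(4s - 4τ) + 2exp(-50τ)sin(5s - 5τ)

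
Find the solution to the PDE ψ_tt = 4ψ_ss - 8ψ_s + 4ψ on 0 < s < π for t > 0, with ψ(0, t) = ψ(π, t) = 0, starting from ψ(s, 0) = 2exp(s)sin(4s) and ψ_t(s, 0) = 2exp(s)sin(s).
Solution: Substitute ψ = exp(s)u, i.e. u = exp(-s)ψ.
By the product rule, ψ_s = exp(s)(u_s + u), ψ_ss = exp(s)(u_ss + 2u_s + u), ψ_tt = exp(s)u_tt.
Substituting into the PDE and dividing by exp(s): u_tt = 4(u_ss + 2u_s + u) - 8(u_s + u) + 4u.
The lower-order terms cancel, leaving the standard wave equation u_tt = 4u_ss.
Initial data for u: u(s,0) = exp(-s)ψ(s,0) = 2sin(4s); u_t(s,0) = exp(-s)ψ_t(s,0) = 2sin(s). The boundary conditions carry over: u(0,t) = u(π,t) = 0.
Solve for u:
  Using separation of variables u = X(s)T(t):
  Eigenfunctions: sin(ns), n = 1, 2, 3, ...
  General solution: u(s, t) = Σ [A_n cos(2n t) + B_n sin(2n t)] sin(ns)
  From u(s,0) = 2sin(4s): A_4=2. From u_t(s,0) = 2sin(s), using u_t(s,0) = Σ ω_n B_n sin(ns) with ω_n = 2n: B_1 = 2/2 = 1.
Hence u(s,t) = sin(s)sin(2t) + 2sin(4s)cos(8t).
Transform back: ψ(s,t) = exp(s)u(s,t).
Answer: ψ(s, t) = exp(s)sin(s)sin(2t) + 2exp(s)sin(4s)cos(8t)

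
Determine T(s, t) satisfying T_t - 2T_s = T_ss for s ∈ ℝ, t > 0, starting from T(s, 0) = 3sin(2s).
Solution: Change to a moving frame: let η = s + 2t, σ = t and write T(s,t) = u(η,σ).
By the chain rule T_t = u_σ + 2u_η, T_s = u_η, T_ss = u_ηη.
Then T_t - 2T_s = u_σ: the advection term cancels and the PDE becomes the heat equation u_σ = u_ηη on η ∈ ℝ.
Initial data: u(η,0) = T(η,0) = 3sin(2η).
On η ∈ ℝ each mode satisfies (sin(nη))″ = -n² sin(nη), so exp(-n²σ) sin(nη) solves the heat equation; by superposition u(η,σ) = Σ c_n exp(-n²σ) sin(nη).
Reading off the coefficients: c_2=3, so u(η,σ) = 3exp(-4σ)sin(2η).
Substituting back η = s + 2t, σ = t: T(s,t) = u(s + 2t, t).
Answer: T(s, t) = 3exp(-4t)sin(2s + 4t)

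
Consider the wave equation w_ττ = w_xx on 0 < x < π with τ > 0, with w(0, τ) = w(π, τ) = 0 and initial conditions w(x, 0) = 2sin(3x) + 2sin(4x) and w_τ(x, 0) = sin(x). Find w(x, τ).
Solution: Separating variables: w = Σ [A_n cos(ω_n τ) + B_n sin(ω_n τ)] sin(nx), ω_n = n. From ICs (B_n = velocity coefficient / ω_n): A_3=2, A_4=2, B_1=1.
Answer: w(x, τ) = sin(x)sin(τ) + 2sin(3x)cos(3τ) + 2sin(4x)cos(4τ)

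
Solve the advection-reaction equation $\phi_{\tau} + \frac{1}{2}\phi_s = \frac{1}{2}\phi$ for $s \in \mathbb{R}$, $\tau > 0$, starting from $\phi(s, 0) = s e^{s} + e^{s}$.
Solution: Substitute $\phi = e^{s}u$.
Then $\phi_s = e^{s}(u_s + u)$, $\phi_{\tau} = e^{s}u_{\tau}$; substituting and dividing by $e^{s}$, the lower-order terms cancel: $u_{\tau} + \frac{1}{2}u_s = 0$ (standard advection equation).
Data for $u$: $u(s,0) = e^{-s}\phi(s,0) = s + 1$.
By characteristics ($ds/d\tau = 1/2$), $u(s,\tau) = f(s - \frac{1}{2}\tau)$ with $f = u( \cdot , 0)$.
So $u(s,\tau) = s - \frac{1}{2} \tau + 1$, and $\phi(s,\tau) = e^{s}u(s,\tau)$.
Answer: $\phi(s, \tau) = -\frac{1}{2} \tau e^{s} + s e^{s} + e^{s}$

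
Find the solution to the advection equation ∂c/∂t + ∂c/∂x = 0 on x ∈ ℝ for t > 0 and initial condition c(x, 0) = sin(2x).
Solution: By method of characteristics (waves move right with speed 1):
Along characteristics x - t = const, c is constant, so c(x,t) = f(x - t) with f = c(·, 0).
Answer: c(x, t) = -sin(2t - 2x)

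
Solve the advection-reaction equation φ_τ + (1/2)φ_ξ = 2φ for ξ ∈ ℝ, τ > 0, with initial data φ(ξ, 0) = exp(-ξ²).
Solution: Substitute φ = exp(2τ)u.
Then φ_τ = exp(2τ)(u_τ + 2u), φ_ξ = exp(2τ)u_ξ; substituting and dividing by exp(2τ), the lower-order terms cancel: u_τ + (1/2)u_ξ = 0 (standard advection equation).
Data for u: u(ξ,0) = φ(ξ,0) = exp(-ξ²).
By characteristics (dξ/dτ = 1/2), u(ξ,τ) = f(ξ - (1/2)τ) with f = u(·, 0).
So u(ξ,τ) = exp(-(ξ - τ/2)²), and φ(ξ,τ) = exp(2τ)u(ξ,τ).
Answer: φ(ξ, τ) = exp(2τ)exp(-(ξ - τ/2)²)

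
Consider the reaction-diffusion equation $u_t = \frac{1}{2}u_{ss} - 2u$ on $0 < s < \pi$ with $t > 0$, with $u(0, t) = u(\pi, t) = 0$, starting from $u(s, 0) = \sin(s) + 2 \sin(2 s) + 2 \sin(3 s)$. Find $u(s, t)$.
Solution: Substitute $u = e^{-2t}w$, i.e. $w = e^{2t}u$.
By the product rule, $u_t = e^{-2t}(w_t - 2w)$, $u_{ss} = e^{-2t}w_{ss}$.
Substituting into the PDE and dividing by $e^{-2t}$: $w_t - 2w = \frac{1}{2}w_{ss} - 2w$.
The lower-order terms cancel, leaving the standard heat equation $w_t = \frac{1}{2}w_{ss}$.
Initial data for $w$: $w(s,0) = u(s,0) = \sin(s) + 2 \sin(2 s) + 2 \sin(3 s)$. The boundary conditions carry over: $w(0,t) = w(\pi,t) = 0$.
Solve for $w$:
  Using separation of variables $w = X(s)T(t)$:
  Eigenfunctions: $\sin(ns)$, $n = 1, 2, 3, \ldots$
  General solution: $w(s, t) = \sum c_n \sin(ns) e^{-n^2 t/2}$
  Matching $w(s,0) = \sin(s) + 2 \sin(2 s) + 2 \sin(3 s)$ term by term: $c_1=1, c_2=2, c_3=2$.
Hence $w(s,t) = 2 e^{-2 t} \sin(2 s) + e^{-t/2} \sin(s) + 2 e^{-9 t/2} \sin(3 s)$.
Transform back: $u(s,t) = e^{-2t}w(s,t)$.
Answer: $u(s, t) = 2 e^{-4 t} \sin(2 s) + e^{-5 t/2} \sin(s) + 2 e^{-13 t/2} \sin(3 s)$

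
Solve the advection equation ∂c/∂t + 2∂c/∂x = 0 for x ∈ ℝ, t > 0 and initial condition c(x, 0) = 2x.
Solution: By characteristics (dx/dt = 2), c(x,t) = f(x - 2t) with f = c(·, 0).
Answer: c(x, t) = -4t + 2x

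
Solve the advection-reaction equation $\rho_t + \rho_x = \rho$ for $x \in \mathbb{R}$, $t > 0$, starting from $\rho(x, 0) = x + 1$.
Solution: Substitute $\rho = e^{t}u$.
Then $\rho_t = e^{t}(u_t + u)$, $\rho_x = e^{t}u_x$; substituting and dividing by $e^{t}$, the lower-order terms cancel: $u_t + u_x = 0$ (standard advection equation).
Data for $u$: $u(x,0) = \rho(x,0) = x + 1$.
By characteristics ($dx/dt = 1$), $u(x,t) = f(x - t)$ with $f = u( \cdot , 0)$.
So $u(x,t) = - t + x + 1$, and $\rho(x,t) = e^{t}u(x,t)$.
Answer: $\rho(x, t) = - t e^{t} + x e^{t} + e^{t}$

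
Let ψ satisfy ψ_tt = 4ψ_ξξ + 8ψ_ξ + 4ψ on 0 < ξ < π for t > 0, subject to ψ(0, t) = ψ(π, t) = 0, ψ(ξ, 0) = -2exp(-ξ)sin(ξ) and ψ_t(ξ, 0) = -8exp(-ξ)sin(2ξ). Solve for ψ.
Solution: Substitute ψ = exp(-ξ)u.
Then ψ_ξ = exp(-ξ)(u_ξ - u), ψ_ξξ = exp(-ξ)(u_ξξ - 2u_ξ + u), ψ_tt = exp(-ξ)u_tt; substituting and dividing by exp(-ξ), the lower-order terms cancel: u_tt = 4u_ξξ (standard wave equation).
Data for u: u(ξ,0) = exp(ξ)ψ(ξ,0) = -2sin(ξ); u_t(ξ,0) = exp(ξ)ψ_t(ξ,0) = -8sin(2ξ). The boundary conditions carry over: u(0,t) = u(π,t) = 0.
Separating variables: u = Σ [A_n cos(ω_n t) + B_n sin(ω_n t)] sin(nξ), ω_n = 2n. From ICs (B_n = velocity coefficient / ω_n): A_1=-2, B_2=-2.
So u(ξ,t) = -2sin(4t)sin(2ξ) - 2sin(ξ)cos(2t), and ψ(ξ,t) = exp(-ξ)u(ξ,t).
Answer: ψ(ξ, t) = -2exp(-ξ)sin(4t)sin(2ξ) - 2exp(-ξ)sin(ξ)cos(2t)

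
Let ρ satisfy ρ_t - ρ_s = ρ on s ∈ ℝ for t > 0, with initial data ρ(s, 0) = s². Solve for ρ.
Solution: Substitute ρ = exp(t)u.
Then ρ_t = exp(t)(u_t + u), ρ_s = exp(t)u_s; substituting and dividing by exp(t), the lower-order terms cancel: u_t - u_s = 0 (standard advection equation).
Data for u: u(s,0) = ρ(s,0) = s².
By characteristics (ds/dt = -1), u(s,t) = f(s + t) with f = u(·, 0).
So u(s,t) = s² + 2st + t², and ρ(s,t) = exp(t)u(s,t).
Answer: ρ(s, t) = s²exp(t) + 2stexp(t) + t²exp(t)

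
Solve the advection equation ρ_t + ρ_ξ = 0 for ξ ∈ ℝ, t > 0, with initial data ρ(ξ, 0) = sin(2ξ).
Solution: By characteristics (dξ/dt = 1), ρ(ξ,t) = f(ξ - t) with f = ρ(·, 0).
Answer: ρ(ξ, t) = -sin(2t - 2ξ)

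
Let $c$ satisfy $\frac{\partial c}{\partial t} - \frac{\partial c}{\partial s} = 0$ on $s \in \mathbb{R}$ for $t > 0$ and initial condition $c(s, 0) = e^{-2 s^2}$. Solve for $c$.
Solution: By characteristics ($ds/dt = -1$), $c(s,t) = f(s + t)$ with $f = c( \cdot , 0)$.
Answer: $c(s, t) = e^{-2 (s + t)^2}$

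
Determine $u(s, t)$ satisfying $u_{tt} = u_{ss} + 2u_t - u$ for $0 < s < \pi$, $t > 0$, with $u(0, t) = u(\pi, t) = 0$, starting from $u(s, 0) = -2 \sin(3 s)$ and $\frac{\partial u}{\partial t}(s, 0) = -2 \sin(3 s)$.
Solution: Substitute $u = e^{t}w$.
Then $u_t = e^{t}(w_t + w)$, $u_{tt} = e^{t}(w_{tt} + 2w_t + w)$, $u_{ss} = e^{t}w_{ss}$; substituting and dividing by $e^{t}$, the lower-order terms cancel: $w_{tt} = w_{ss}$ (standard wave equation).
Data for $w$: $w(s,0) = u(s,0) = -2 \sin(3 s)$; $w_t(s,0) = u_t(s,0) - u(s,0) = 0$. The boundary conditions carry over: $w(0,t) = w(\pi,t) = 0$.
Separating variables: $w = \sum [A_n \cos(\omega_n t) + B_n \sin(\omega_n t)] \sin(ns)$, $\omega_n = n$. From ICs: $A_3=-2$.
So $w(s,t) = -2 \sin(3 s) \cos(3 t)$, and $u(s,t) = e^{t}w(s,t)$.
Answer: $u(s, t) = -2 e^{t} \sin(3 s) \cos(3 t)$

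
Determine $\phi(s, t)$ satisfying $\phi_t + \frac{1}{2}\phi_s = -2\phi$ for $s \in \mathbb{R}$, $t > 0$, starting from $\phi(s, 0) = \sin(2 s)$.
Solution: Substitute $\phi = e^{-2t}u$.
Then $\phi_t = e^{-2t}(u_t - 2u)$, $\phi_s = e^{-2t}u_s$; substituting and dividing by $e^{-2t}$, the lower-order terms cancel: $u_t + \frac{1}{2}u_s = 0$ (standard advection equation).
Data for $u$: $u(s,0) = \phi(s,0) = \sin(2 s)$.
By characteristics ($ds/dt = 1/2$), $u(s,t) = f(s - \frac{1}{2}t)$ with $f = u( \cdot , 0)$.
So $u(s,t) = \sin(2 s - t)$, and $\phi(s,t) = e^{-2t}u(s,t)$.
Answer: $\phi(s, t) = e^{-2 t} \sin(2 s - t)$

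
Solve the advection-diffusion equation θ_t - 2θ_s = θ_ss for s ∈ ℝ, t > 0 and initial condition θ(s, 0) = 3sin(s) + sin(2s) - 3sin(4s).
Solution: Moving frame: η = s + 2t, σ = t, θ = u(η,σ), so θ_t = u_σ + 2u_η and θ_ss = u_ηη.
Hence θ_t - 2θ_s = u_σ and the PDE becomes the heat equation u_σ = u_ηη on η ∈ ℝ.
Initial data: u(η,0) = θ(η,0) = 3sin(η) + sin(2η) - 3sin(4η). Each mode sin(nη) decays as exp(-n²σ) on ℝ, so u(η,σ) = Σ c_n exp(-n²σ) sin(nη) with c_1=3, c_2=1, c_4=-3: u(η,σ) = 3exp(-σ)sin(η) + exp(-4σ)sin(2η) - 3exp(-16σ)sin(4η).
Substituting back: θ(s,t) = u(s + 2t, t).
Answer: θ(s, t) = 3exp(-t)sin(s + 2t) + exp(-4t)sin(2s + 4t) - 3exp(-16t)sin(4s + 8t)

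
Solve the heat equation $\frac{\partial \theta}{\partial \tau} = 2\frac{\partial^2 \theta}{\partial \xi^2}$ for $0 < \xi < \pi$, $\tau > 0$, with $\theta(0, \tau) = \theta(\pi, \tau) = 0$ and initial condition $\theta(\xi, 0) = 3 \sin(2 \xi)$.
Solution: Using separation of variables $\theta = X(\xi)G(\tau)$:
Eigenfunctions: $\sin(n\xi)$, $n = 1, 2, 3, \ldots$
General solution: $\theta(\xi, \tau) = \sum c_n \sin(n\xi) e^{-2n^2 \tau}$
Matching $\theta(\xi,0) = 3 \sin(2 \xi)$ term by term: $c_2=3$.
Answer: $\theta(\xi, \tau) = 3 e^{-8 \tau} \sin(2 \xi)$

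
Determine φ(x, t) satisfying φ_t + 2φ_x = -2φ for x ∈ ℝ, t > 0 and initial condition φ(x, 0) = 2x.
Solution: Substitute φ = exp(-2t)u, i.e. u = exp(2t)φ.
By the product rule, φ_t = exp(-2t)(u_t - 2u), φ_x = exp(-2t)u_x.
Substituting into the PDE and dividing by exp(-2t): u_t - 2u + 2u_x = -2u.
The lower-order terms cancel, leaving the standard advection equation u_t + 2u_x = 0.
Initial data for u: u(x,0) = φ(x,0) = 2x.
Solve for u:
  By method of characteristics (waves move right with speed 2):
  Along characteristics x - 2t = const, u is constant, so u(x,t) = f(x - 2t) with f = u(·, 0).
Hence u(x,t) = -4t + 2x.
Transform back: φ(x,t) = exp(-2t)u(x,t).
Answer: φ(x, t) = -4texp(-2t) + 2xexp(-2t)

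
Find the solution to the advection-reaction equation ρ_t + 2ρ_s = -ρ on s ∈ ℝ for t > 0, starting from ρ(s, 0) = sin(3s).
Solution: Substitute ρ = exp(-t)u, i.e. u = exp(t)ρ.
By the product rule, ρ_t = exp(-t)(u_t - u), ρ_s = exp(-t)u_s.
Substituting into the PDE and dividing by exp(-t): u_t - u + 2u_s = -u.
The lower-order terms cancel, leaving the standard advection equation u_t + 2u_s = 0.
Initial data for u: u(s,0) = ρ(s,0) = sin(3s).
Solve for u:
  By method of characteristics (waves move right with speed 2):
  Along characteristics s - 2t = const, u is constant, so u(s,t) = f(s - 2t) with f = u(·, 0).
Hence u(s,t) = sin(3s - 6t).
Transform back: ρ(s,t) = exp(-t)u(s,t).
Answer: ρ(s, t) = exp(-t)sin(3s - 6t)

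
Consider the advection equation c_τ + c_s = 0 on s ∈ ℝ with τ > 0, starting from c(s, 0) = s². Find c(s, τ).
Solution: By method of characteristics (waves move right with speed 1):
Along characteristics s - τ = const, c is constant, so c(s,τ) = f(s - τ) with f = c(·, 0).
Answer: c(s, τ) = s² - 2sτ + τ²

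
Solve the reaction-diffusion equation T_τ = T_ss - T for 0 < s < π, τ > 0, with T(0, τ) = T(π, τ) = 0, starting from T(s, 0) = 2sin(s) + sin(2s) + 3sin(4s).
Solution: Substitute T = exp(-τ)u.
Then T_τ = exp(-τ)(u_τ - u), T_ss = exp(-τ)u_ss; substituting and dividing by exp(-τ), the lower-order terms cancel: u_τ = u_ss (standard heat equation).
Data for u: u(s,0) = T(s,0) = 2sin(s) + sin(2s) + 3sin(4s). The boundary conditions carry over: u(0,τ) = u(π,τ) = 0.
Separating variables: u = Σ c_n exp(-n²τ) sin(ns). From u(s,0) = 2sin(s) + sin(2s) + 3sin(4s): c_1=2, c_2=1, c_4=3.
So u(s,τ) = 2exp(-τ)sin(s) + exp(-4τ)sin(2s) + 3exp(-16τ)sin(4s), and T(s,τ) = exp(-τ)u(s,τ).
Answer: T(s, τ) = 2exp(-2τ)sin(s) + exp(-5τ)sin(2s) + 3exp(-17τ)sin(4s)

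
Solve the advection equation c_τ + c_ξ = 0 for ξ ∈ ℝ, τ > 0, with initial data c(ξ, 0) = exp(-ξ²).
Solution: By method of characteristics (waves move right with speed 1):
Along characteristics ξ - τ = const, c is constant, so c(ξ,τ) = f(ξ - τ) with f = c(·, 0).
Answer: c(ξ, τ) = exp(-(ξ - τ)²)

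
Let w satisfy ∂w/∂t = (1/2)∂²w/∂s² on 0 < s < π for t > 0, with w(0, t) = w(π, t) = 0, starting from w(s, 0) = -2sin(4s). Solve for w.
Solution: Separating variables: w = Σ c_n exp(-n²t/2) sin(ns). From w(s,0) = -2sin(4s): c_4=-2.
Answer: w(s, t) = -2exp(-8t)sin(4s)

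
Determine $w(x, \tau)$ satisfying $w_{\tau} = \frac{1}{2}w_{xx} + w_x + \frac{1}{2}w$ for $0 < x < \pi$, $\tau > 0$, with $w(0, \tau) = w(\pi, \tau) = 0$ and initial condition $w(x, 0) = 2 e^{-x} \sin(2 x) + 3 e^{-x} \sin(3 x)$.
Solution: Substitute $w = e^{-x}u$, i.e. $u = e^{x}w$.
By the product rule, $w_x = e^{-x}(u_x - u)$, $w_{xx} = e^{-x}(u_{xx} - 2u_x + u)$, $w_{\tau} = e^{-x}u_{\tau}$.
Substituting into the PDE and dividing by $e^{-x}$: $u_{\tau} = \frac{1}{2}(u_{xx} - 2u_x + u) + (u_x - u) + \frac{1}{2}u$.
The lower-order terms cancel, leaving the standard heat equation $u_{\tau} = \frac{1}{2}u_{xx}$.
Initial data for $u$: $u(x,0) = e^{x}w(x,0) = 2 \sin(2 x) + 3 \sin(3 x)$. The boundary conditions carry over: $u(0,\tau) = u(\pi,\tau) = 0$.
Solve for $u$:
  Using separation of variables $u = X(x)T(\tau)$:
  Eigenfunctions: $\sin(nx)$, $n = 1, 2, 3, \ldots$
  General solution: $u(x, \tau) = \sum c_n \sin(nx) e^{-n^2 \tau/2}$
  Matching $u(x,0) = 2 \sin(2 x) + 3 \sin(3 x)$ term by term: $c_2=2, c_3=3$.
Hence $u(x,\tau) = 2 e^{-2 \tau} \sin(2 x) + 3 e^{-9 \tau/2} \sin(3 x)$.
Transform back: $w(x,\tau) = e^{-x}u(x,\tau)$.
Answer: $w(x, \tau) = 2 e^{-2 \tau} e^{-x} \sin(2 x) + 3 e^{-9 \tau/2} e^{-x} \sin(3 x)$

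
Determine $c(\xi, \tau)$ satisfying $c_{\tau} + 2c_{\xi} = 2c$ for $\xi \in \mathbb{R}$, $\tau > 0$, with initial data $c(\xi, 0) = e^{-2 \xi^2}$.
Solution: Substitute $c = e^{2\tau}u$.
Then $c_{\tau} = e^{2\tau}(u_{\tau} + 2u)$, $c_{\xi} = e^{2\tau}u_{\xi}$; substituting and dividing by $e^{2\tau}$, the lower-order terms cancel: $u_{\tau} + 2u_{\xi} = 0$ (standard advection equation).
Data for $u$: $u(\xi,0) = c(\xi,0) = e^{-2 \xi^2}$.
By characteristics ($d\xi/d\tau = 2$), $u(\xi,\tau) = f(\xi - 2\tau)$ with $f = u( \cdot , 0)$.
So $u(\xi,\tau) = e^{-2 (\xi - 2 \tau)^2}$, and $c(\xi,\tau) = e^{2\tau}u(\xi,\tau)$.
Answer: $c(\xi, \tau) = e^{2 \tau} e^{-2 (-2 \tau + \xi)^2}$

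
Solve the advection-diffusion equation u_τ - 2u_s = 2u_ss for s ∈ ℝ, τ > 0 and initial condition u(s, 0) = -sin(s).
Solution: Change to a moving frame: let η = s + 2τ, σ = τ and write u(s,τ) = w(η,σ).
By the chain rule u_τ = w_σ + 2w_η, u_s = w_η, u_ss = w_ηη.
Then u_τ - 2u_s = w_σ: the advection term cancels and the PDE becomes the heat equation w_σ = 2w_ηη on η ∈ ℝ.
Initial data: w(η,0) = u(η,0) = -sin(η).
On η ∈ ℝ each mode satisfies (sin(nη))″ = -n² sin(nη), so exp(-2n²σ) sin(nη) solves the heat equation; by superposition w(η,σ) = Σ c_n exp(-2n²σ) sin(nη).
Reading off the coefficients: c_1=-1, so w(η,σ) = -exp(-2σ)sin(η).
Substituting back η = s + 2τ, σ = τ: u(s,τ) = w(s + 2τ, τ).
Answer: u(s, τ) = -exp(-2τ)sin(s + 2τ)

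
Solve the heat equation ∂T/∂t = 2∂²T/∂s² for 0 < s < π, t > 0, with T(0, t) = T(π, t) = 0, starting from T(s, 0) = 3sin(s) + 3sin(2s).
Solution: Using separation of variables T = X(s)G(t):
Eigenfunctions: sin(ns), n = 1, 2, 3, ...
General solution: T(s, t) = Σ c_n sin(ns) exp(-2n² t)
Matching T(s,0) = 3sin(s) + 3sin(2s) term by term: c_1=3, c_2=3.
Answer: T(s, t) = 3exp(-2t)sin(s) + 3exp(-8t)sin(2s)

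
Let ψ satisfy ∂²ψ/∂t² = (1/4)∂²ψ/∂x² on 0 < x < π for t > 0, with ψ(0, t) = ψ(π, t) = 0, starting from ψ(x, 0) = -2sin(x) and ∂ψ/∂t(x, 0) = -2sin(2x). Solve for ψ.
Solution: Using separation of variables ψ = X(x)T(t):
Eigenfunctions: sin(nx), n = 1, 2, 3, ...
General solution: ψ(x, t) = Σ [A_n cos(n t/2) + B_n sin(n t/2)] sin(nx)
From ψ(x,0) = -2sin(x): A_1=-2. From ψ_t(x,0) = -2sin(2x), using ψ_t(x,0) = Σ ω_n B_n sin(nx) with ω_n = n/2: B_2 = (-2)/1 = -2.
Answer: ψ(x, t) = -2sin(t)sin(2x) - 2sin(x)cos(t/2)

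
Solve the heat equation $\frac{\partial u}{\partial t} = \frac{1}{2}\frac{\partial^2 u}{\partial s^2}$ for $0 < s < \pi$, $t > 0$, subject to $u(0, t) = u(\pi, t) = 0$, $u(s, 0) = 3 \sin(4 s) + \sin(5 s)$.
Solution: Using separation of variables $u = X(s)T(t)$:
Eigenfunctions: $\sin(ns)$, $n = 1, 2, 3, \ldots$
General solution: $u(s, t) = \sum c_n \sin(ns) e^{-n^2 t/2}$
Matching $u(s,0) = 3 \sin(4 s) + \sin(5 s)$ term by term: $c_4=3, c_5=1$.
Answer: $u(s, t) = 3 e^{-8 t} \sin(4 s) + e^{-25 t/2} \sin(5 s)$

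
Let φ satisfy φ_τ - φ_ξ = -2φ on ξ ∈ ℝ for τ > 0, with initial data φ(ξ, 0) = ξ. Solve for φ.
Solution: Substitute φ = exp(-2τ)u.
Then φ_τ = exp(-2τ)(u_τ - 2u), φ_ξ = exp(-2τ)u_ξ; substituting and dividing by exp(-2τ), the lower-order terms cancel: u_τ - u_ξ = 0 (standard advection equation).
Data for u: u(ξ,0) = φ(ξ,0) = ξ.
By characteristics (dξ/dτ = -1), u(ξ,τ) = f(ξ + τ) with f = u(·, 0).
So u(ξ,τ) = ξ + τ, and φ(ξ,τ) = exp(-2τ)u(ξ,τ).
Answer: φ(ξ, τ) = ξexp(-2τ) + τexp(-2τ)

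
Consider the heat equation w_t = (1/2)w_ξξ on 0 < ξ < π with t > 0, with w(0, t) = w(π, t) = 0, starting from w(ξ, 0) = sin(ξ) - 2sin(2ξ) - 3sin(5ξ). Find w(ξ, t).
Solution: Using separation of variables w = X(ξ)T(t):
Eigenfunctions: sin(nξ), n = 1, 2, 3, ...
General solution: w(ξ, t) = Σ c_n sin(nξ) exp(-n² t/2)
Matching w(ξ,0) = sin(ξ) - 2sin(2ξ) - 3sin(5ξ) term by term: c_1=1, c_2=-2, c_5=-3.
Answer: w(ξ, t) = -2exp(-2t)sin(2ξ) + exp(-t/2)sin(ξ) - 3exp(-25t/2)sin(5ξ)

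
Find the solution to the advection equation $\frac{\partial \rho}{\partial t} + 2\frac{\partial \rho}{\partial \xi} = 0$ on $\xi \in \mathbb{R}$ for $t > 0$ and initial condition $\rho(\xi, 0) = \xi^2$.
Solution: By method of characteristics (waves move right with speed 2):
Along characteristics $\xi - 2t =$ const, $\rho$ is constant, so $\rho(\xi,t) = f(\xi - 2t)$ with $f = \rho( \cdot , 0)$.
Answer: $\rho(\xi, t) = \xi^2 - 4 \xi t + 4 t^2$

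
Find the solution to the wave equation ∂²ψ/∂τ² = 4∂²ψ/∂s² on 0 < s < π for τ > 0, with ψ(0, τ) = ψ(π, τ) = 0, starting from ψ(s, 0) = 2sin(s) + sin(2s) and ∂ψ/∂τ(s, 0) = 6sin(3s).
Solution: Using separation of variables ψ = X(s)T(τ):
Eigenfunctions: sin(ns), n = 1, 2, 3, ...
General solution: ψ(s, τ) = Σ [A_n cos(2n τ) + B_n sin(2n τ)] sin(ns)
From ψ(s,0) = 2sin(s) + sin(2s): A_1=2, A_2=1. From ψ_τ(s,0) = 6sin(3s), using ψ_τ(s,0) = Σ ω_n B_n sin(ns) with ω_n = 2n: B_3 = 6/6 = 1.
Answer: ψ(s, τ) = 2sin(s)cos(2τ) + sin(2s)cos(4τ) + sin(3s)sin(6τ)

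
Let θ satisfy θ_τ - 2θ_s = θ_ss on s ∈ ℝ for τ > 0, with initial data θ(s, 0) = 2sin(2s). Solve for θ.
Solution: Moving frame: η = s + 2τ, σ = τ, θ = u(η,σ), so θ_τ = u_σ + 2u_η and θ_ss = u_ηη.
Hence θ_τ - 2θ_s = u_σ and the PDE becomes the heat equation u_σ = u_ηη on η ∈ ℝ.
Initial data: u(η,0) = θ(η,0) = 2sin(2η). Each mode sin(nη) decays as exp(-n²σ) on ℝ, so u(η,σ) = Σ c_n exp(-n²σ) sin(nη) with c_2=2: u(η,σ) = 2exp(-4σ)sin(2η).
Substituting back: θ(s,τ) = u(s + 2τ, τ).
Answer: θ(s, τ) = 2exp(-4τ)sin(2s + 4τ)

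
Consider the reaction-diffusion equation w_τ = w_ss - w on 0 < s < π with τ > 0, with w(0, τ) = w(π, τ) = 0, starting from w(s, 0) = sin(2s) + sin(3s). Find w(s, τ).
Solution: Substitute w = exp(-τ)u, i.e. u = exp(τ)w.
By the product rule, w_τ = exp(-τ)(u_τ - u), w_ss = exp(-τ)u_ss.
Substituting into the PDE and dividing by exp(-τ): u_τ - u = u_ss - u.
The lower-order terms cancel, leaving the standard heat equation u_τ = u_ss.
Initial data for u: u(s,0) = w(s,0) = sin(2s) + sin(3s). The boundary conditions carry over: u(0,τ) = u(π,τ) = 0.
Solve for u:
  Using separation of variables u = X(s)T(τ):
  Eigenfunctions: sin(ns), n = 1, 2, 3, ...
  General solution: u(s, τ) = Σ c_n sin(ns) exp(-n² τ)
  Matching u(s,0) = sin(2s) + sin(3s) term by term: c_2=1, c_3=1.
Hence u(s,τ) = exp(-4τ)sin(2s) + exp(-9τ)sin(3s).
Transform back: w(s,τ) = exp(-τ)u(s,τ).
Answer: w(s, τ) = exp(-5τ)sin(2s) + exp(-10τ)sin(3s)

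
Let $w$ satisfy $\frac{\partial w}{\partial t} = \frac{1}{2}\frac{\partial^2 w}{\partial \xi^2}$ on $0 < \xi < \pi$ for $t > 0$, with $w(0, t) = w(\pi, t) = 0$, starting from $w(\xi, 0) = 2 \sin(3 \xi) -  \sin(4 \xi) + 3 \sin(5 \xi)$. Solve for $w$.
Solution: Using separation of variables $w = X(\xi)T(t)$:
Eigenfunctions: $\sin(n\xi)$, $n = 1, 2, 3, \ldots$
General solution: $w(\xi, t) = \sum c_n \sin(n\xi) e^{-n^2 t/2}$
Matching $w(\xi,0) = 2 \sin(3 \xi) - \sin(4 \xi) + 3 \sin(5 \xi)$ term by term: $c_3=2, c_4=-1, c_5=3$.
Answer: $w(\xi, t) = - e^{-8 t} \sin(4 \xi) + 2 e^{-9 t/2} \sin(3 \xi) + 3 e^{-25 t/2} \sin(5 \xi)$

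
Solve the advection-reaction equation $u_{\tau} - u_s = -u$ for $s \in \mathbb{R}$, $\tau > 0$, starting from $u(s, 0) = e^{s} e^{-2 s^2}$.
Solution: Substitute $u = e^{s}w$, i.e. $w = e^{-s}u$.
By the product rule, $u_s = e^{s}(w_s + w)$, $u_{\tau} = e^{s}w_{\tau}$.
Substituting into the PDE and dividing by $e^{s}$: $w_{\tau} - (w_s + w) = -w$.
The lower-order terms cancel, leaving the standard advection equation $w_{\tau} - w_s = 0$.
Initial data for $w$: $w(s,0) = e^{-s}u(s,0) = e^{-2 s^2}$.
Solve for $w$:
  By method of characteristics (waves move left with speed 1):
  Along characteristics $s + \tau =$ const, $w$ is constant, so $w(s,\tau) = f(s + \tau)$ with $f = w( \cdot , 0)$.
Hence $w(s,\tau) = e^{-2 (s + \tau)^2}$.
Transform back: $u(s,\tau) = e^{s}w(s,\tau)$.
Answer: $u(s, \tau) = e^{s} e^{-2 (\tau + s)^2}$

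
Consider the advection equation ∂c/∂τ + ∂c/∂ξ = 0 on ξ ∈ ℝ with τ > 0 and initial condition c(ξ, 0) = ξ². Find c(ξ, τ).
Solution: By characteristics (dξ/dτ = 1), c(ξ,τ) = f(ξ - τ) with f = c(·, 0).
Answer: c(ξ, τ) = ξ² - 2ξτ + τ²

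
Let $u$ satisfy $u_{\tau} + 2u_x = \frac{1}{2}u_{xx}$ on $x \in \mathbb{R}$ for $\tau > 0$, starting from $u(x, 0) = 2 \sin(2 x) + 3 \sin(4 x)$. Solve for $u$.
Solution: Change to a moving frame: let $\eta = x - 2\tau$, $\sigma = \tau$ and write $u(x,\tau) = w(\eta,\sigma)$.
By the chain rule $u_{\tau} = w_{\sigma} - 2w_{\eta}$, $u_x = w_{\eta}$, $u_{xx} = w_{\eta\eta}$.
Then $u_{\tau} + 2u_x = w_{\sigma}$: the advection term cancels and the PDE becomes the heat equation $w_{\sigma} = \frac{1}{2}w_{\eta\eta}$ on $\eta \in \mathbb{R}$.
Initial data: $w(\eta,0) = u(\eta,0) = 2 \sin(2 \eta) + 3 \sin(4 \eta)$.
On $\eta \in \mathbb{R}$ each mode satisfies $(\sin(n\eta))'' = -n^2 \sin(n\eta)$, so $e^{-n^2\sigma/2} \sin(n\eta)$ solves the heat equation; by superposition $w(\eta,\sigma) = \sum c_n e^{-n^2\sigma/2} \sin(n\eta)$.
Reading off the coefficients: $c_2=2, c_4=3$, so $w(\eta,\sigma) = 2 e^{-2 \sigma} \sin(2 \eta) + 3 e^{-8 \sigma} \sin(4 \eta)$.
Substituting back $\eta = x - 2\tau$, $\sigma = \tau$: $u(x,\tau) = w(x - 2\tau, \tau)$.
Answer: $u(x, \tau) = -2 e^{-2 \tau} \sin(4 \tau - 2 x) - 3 e^{-8 \tau} \sin(8 \tau - 4 x)$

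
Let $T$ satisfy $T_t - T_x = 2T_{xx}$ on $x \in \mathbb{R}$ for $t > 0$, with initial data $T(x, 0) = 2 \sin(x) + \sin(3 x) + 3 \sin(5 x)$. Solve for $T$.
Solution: Change to a moving frame: let $\eta = x + t$, $\sigma = t$ and write $T(x,t) = u(\eta,\sigma)$.
By the chain rule $T_t = u_{\sigma} + u_{\eta}$, $T_x = u_{\eta}$, $T_{xx} = u_{\eta\eta}$.
Then $T_t - T_x = u_{\sigma}$: the advection term cancels and the PDE becomes the heat equation $u_{\sigma} = 2u_{\eta\eta}$ on $\eta \in \mathbb{R}$.
Initial data: $u(\eta,0) = T(\eta,0) = 2 \sin(\eta) + \sin(3 \eta) + 3 \sin(5 \eta)$.
On $\eta \in \mathbb{R}$ each mode satisfies $(\sin(n\eta))'' = -n^2 \sin(n\eta)$, so $e^{-2n^2\sigma} \sin(n\eta)$ solves the heat equation; by superposition $u(\eta,\sigma) = \sum c_n e^{-2n^2\sigma} \sin(n\eta)$.
Reading off the coefficients: $c_1=2, c_3=1, c_5=3$, so $u(\eta,\sigma) = 2 e^{-2 \sigma} \sin(\eta) + e^{-18 \sigma} \sin(3 \eta) + 3 e^{-50 \sigma} \sin(5 \eta)$.
Substituting back $\eta = x + t$, $\sigma = t$: $T(x,t) = u(x + t, t)$.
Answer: $T(x, t) = 2 e^{-2 t} \sin(t + x) + e^{-18 t} \sin(3 t + 3 x) + 3 e^{-50 t} \sin(5 t + 5 x)$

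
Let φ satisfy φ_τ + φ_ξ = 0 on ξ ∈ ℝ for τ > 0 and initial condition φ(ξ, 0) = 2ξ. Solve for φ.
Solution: By characteristics (dξ/dτ = 1), φ(ξ,τ) = f(ξ - τ) with f = φ(·, 0).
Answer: φ(ξ, τ) = 2ξ - 2τ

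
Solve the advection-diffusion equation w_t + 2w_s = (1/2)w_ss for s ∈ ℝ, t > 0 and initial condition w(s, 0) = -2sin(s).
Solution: Change to a moving frame: let η = s - 2t, σ = t and write w(s,t) = u(η,σ).
By the chain rule w_t = u_σ - 2u_η, w_s = u_η, w_ss = u_ηη.
Then w_t + 2w_s = u_σ: the advection term cancels and the PDE becomes the heat equation u_σ = (1/2)u_ηη on η ∈ ℝ.
Initial data: u(η,0) = w(η,0) = -2sin(η).
On η ∈ ℝ each mode satisfies (sin(nη))″ = -n² sin(nη), so exp(-n²σ/2) sin(nη) solves the heat equation; by superposition u(η,σ) = Σ c_n exp(-n²σ/2) sin(nη).
Reading off the coefficients: c_1=-2, so u(η,σ) = -2exp(-σ/2)sin(η).
Substituting back η = s - 2t, σ = t: w(s,t) = u(s - 2t, t).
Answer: w(s, t) = -2exp(-t/2)sin(s - 2t)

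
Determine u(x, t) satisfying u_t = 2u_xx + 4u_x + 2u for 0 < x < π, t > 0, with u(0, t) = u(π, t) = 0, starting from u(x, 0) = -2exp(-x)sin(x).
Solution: Substitute u = exp(-x)w.
Then u_x = exp(-x)(w_x - w), u_xx = exp(-x)(w_xx - 2w_x + w), u_t = exp(-x)w_t; substituting and dividing by exp(-x), the lower-order terms cancel: w_t = 2w_xx (standard heat equation).
Data for w: w(x,0) = exp(x)u(x,0) = -2sin(x). The boundary conditions carry over: w(0,t) = w(π,t) = 0.
Separating variables: w = Σ c_n exp(-2n²t) sin(nx). From w(x,0) = -2sin(x): c_1=-2.
So w(x,t) = -2exp(-2t)sin(x), and u(x,t) = exp(-x)w(x,t).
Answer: u(x, t) = -2exp(-2t)exp(-x)sin(x)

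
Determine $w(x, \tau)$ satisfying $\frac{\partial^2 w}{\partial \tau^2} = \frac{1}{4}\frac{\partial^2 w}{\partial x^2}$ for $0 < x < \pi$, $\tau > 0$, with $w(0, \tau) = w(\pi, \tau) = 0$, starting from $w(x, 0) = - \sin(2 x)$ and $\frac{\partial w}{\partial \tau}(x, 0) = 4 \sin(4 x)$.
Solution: Separating variables: $w = \sum [A_n \cos(\omega_n \tau) + B_n \sin(\omega_n \tau)] \sin(nx)$, $\omega_n = n/2$. From ICs ($B_n$ = velocity coefficient / $\omega_n$): $A_2=-1, B_4=2$.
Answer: $w(x, \tau) = 2 \sin(2 \tau) \sin(4 x) -  \sin(2 x) \cos(\tau)$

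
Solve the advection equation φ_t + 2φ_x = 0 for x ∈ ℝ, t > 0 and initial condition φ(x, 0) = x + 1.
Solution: By method of characteristics (waves move right with speed 2):
Along characteristics x - 2t = const, φ is constant, so φ(x,t) = f(x - 2t) with f = φ(·, 0).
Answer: φ(x, t) = -2t + x + 1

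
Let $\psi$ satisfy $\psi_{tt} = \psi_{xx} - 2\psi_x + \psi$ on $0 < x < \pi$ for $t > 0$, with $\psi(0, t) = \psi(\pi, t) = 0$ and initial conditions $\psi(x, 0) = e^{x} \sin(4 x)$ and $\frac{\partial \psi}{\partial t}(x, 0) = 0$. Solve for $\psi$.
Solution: Substitute $\psi = e^{x}u$, i.e. $u = e^{-x}\psi$.
By the product rule, $\psi_x = e^{x}(u_x + u)$, $\psi_{xx} = e^{x}(u_{xx} + 2u_x + u)$, $\psi_{tt} = e^{x}u_{tt}$.
Substituting into the PDE and dividing by $e^{x}$: $u_{tt} = (u_{xx} + 2u_x + u) - 2(u_x + u) + u$.
The lower-order terms cancel, leaving the standard wave equation $u_{tt} = u_{xx}$.
Initial data for $u$: $u(x,0) = e^{-x}\psi(x,0) = \sin(4 x)$; $u_t(x,0) = e^{-x}\psi_t(x,0) = 0$. The boundary conditions carry over: $u(0,t) = u(\pi,t) = 0$.
Solve for $u$:
  Using separation of variables $u = X(x)T(t)$:
  Eigenfunctions: $\sin(nx)$, $n = 1, 2, 3, \ldots$
  General solution: $u(x, t) = \sum [A_n \cos(n t) + B_n \sin(n t)] \sin(nx)$
  From $u(x,0) = \sin(4 x)$: $A_4=1$. From $u_t(x,0) = 0$: all $B_n = 0$.
Hence $u(x,t) = \sin(4 x) \cos(4 t)$.
Transform back: $\psi(x,t) = e^{x}u(x,t)$.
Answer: $\psi(x, t) = e^{x} \sin(4 x) \cos(4 t)$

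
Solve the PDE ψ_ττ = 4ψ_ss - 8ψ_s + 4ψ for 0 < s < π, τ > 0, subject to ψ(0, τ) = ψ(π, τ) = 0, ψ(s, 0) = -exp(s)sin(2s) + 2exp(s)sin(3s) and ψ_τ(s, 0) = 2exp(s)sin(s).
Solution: Substitute ψ = exp(s)u.
Then ψ_s = exp(s)(u_s + u), ψ_ss = exp(s)(u_ss + 2u_s + u), ψ_ττ = exp(s)u_ττ; substituting and dividing by exp(s), the lower-order terms cancel: u_ττ = 4u_ss (standard wave equation).
Data for u: u(s,0) = exp(-s)ψ(s,0) = -sin(2s) + 2sin(3s); u_τ(s,0) = exp(-s)ψ_τ(s,0) = 2sin(s). The boundary conditions carry over: u(0,τ) = u(π,τ) = 0.
Separating variables: u = Σ [A_n cos(ω_n τ) + B_n sin(ω_n τ)] sin(ns), ω_n = 2n. From ICs (B_n = velocity coefficient / ω_n): A_2=-1, A_3=2, B_1=1.
So u(s,τ) = sin(s)sin(2τ) - sin(2s)cos(4τ) + 2sin(3s)cos(6τ), and ψ(s,τ) = exp(s)u(s,τ).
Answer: ψ(s, τ) = exp(s)sin(s)sin(2τ) - exp(s)sin(2s)cos(4τ) + 2exp(s)sin(3s)cos(6τ)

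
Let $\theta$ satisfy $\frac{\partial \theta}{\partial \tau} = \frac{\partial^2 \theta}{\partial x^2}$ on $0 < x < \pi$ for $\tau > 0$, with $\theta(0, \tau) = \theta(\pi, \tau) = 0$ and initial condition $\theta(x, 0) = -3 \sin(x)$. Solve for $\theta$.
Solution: Using separation of variables $\theta = X(x)G(\tau)$:
Eigenfunctions: $\sin(nx)$, $n = 1, 2, 3, \ldots$
General solution: $\theta(x, \tau) = \sum c_n \sin(nx) e^{-n^2 \tau}$
Matching $\theta(x,0) = -3 \sin(x)$ term by term: $c_1=-3$.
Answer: $\theta(x, \tau) = -3 e^{-\tau} \sin(x)$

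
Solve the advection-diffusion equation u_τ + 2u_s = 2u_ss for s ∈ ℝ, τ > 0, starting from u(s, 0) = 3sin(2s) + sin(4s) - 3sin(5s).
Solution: Change to a moving frame: let η = s - 2τ, σ = τ and write u(s,τ) = w(η,σ).
By the chain rule u_τ = w_σ - 2w_η, u_s = w_η, u_ss = w_ηη.
Then u_τ + 2u_s = w_σ: the advection term cancels and the PDE becomes the heat equation w_σ = 2w_ηη on η ∈ ℝ.
Initial data: w(η,0) = u(η,0) = 3sin(2η) + sin(4η) - 3sin(5η).
On η ∈ ℝ each mode satisfies (sin(nη))″ = -n² sin(nη), so exp(-2n²σ) sin(nη) solves the heat equation; by superposition w(η,σ) = Σ c_n exp(-2n²σ) sin(nη).
Reading off the coefficients: c_2=3, c_4=1, c_5=-3, so w(η,σ) = 3exp(-8σ)sin(2η) + exp(-32σ)sin(4η) - 3exp(-50σ)sin(5η).
Substituting back η = s - 2τ, σ = τ: u(s,τ) = w(s - 2τ, τ).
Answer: u(s, τ) = 3exp(-8τ)sin(2s - 4τ) + exp(-32τ)sin(4s - 8τ) - 3exp(-50τ)sin(5s - 10τ)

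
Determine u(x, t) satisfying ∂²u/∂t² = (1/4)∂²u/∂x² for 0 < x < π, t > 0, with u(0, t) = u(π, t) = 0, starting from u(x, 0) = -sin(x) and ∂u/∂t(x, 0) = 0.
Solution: Using separation of variables u = X(x)T(t):
Eigenfunctions: sin(nx), n = 1, 2, 3, ...
General solution: u(x, t) = Σ [A_n cos(n t/2) + B_n sin(n t/2)] sin(nx)
From u(x,0) = -sin(x): A_1=-1. From u_t(x,0) = 0: all B_n = 0.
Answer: u(x, t) = -sin(x)cos(t/2)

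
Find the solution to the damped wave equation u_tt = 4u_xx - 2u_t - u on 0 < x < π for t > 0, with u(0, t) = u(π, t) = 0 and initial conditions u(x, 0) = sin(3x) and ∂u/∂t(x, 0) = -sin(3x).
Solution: Substitute u = exp(-t)w, i.e. w = exp(t)u.
By the product rule, u_t = exp(-t)(w_t - w), u_tt = exp(-t)(w_tt - 2w_t + w), u_xx = exp(-t)w_xx.
Substituting into the PDE and dividing by exp(-t): w_tt - 2w_t + w = 4w_xx - 2(w_t - w) - w.
The lower-order terms cancel, leaving the standard wave equation w_tt = 4w_xx.
Initial data for w: w(x,0) = u(x,0) = sin(3x); w_t(x,0) = u_t(x,0) + u(x,0) = 0. The boundary conditions carry over: w(0,t) = w(π,t) = 0.
Solve for w:
  Using separation of variables w = X(x)T(t):
  Eigenfunctions: sin(nx), n = 1, 2, 3, ...
  General solution: w(x, t) = Σ [A_n cos(2n t) + B_n sin(2n t)] sin(nx)
  From w(x,0) = sin(3x): A_3=1. From w_t(x,0) = 0: all B_n = 0.
Hence w(x,t) = sin(3x)cos(6t).
Transform back: u(x,t) = exp(-t)w(x,t).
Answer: u(x, t) = exp(-t)sin(3x)cos(6t)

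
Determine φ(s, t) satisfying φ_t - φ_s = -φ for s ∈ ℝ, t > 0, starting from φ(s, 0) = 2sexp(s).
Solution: Substitute φ = exp(s)u, i.e. u = exp(-s)φ.
By the product rule, φ_s = exp(s)(u_s + u), φ_t = exp(s)u_t.
Substituting into the PDE and dividing by exp(s): u_t - (u_s + u) = -u.
The lower-order terms cancel, leaving the standard advection equation u_t - u_s = 0.
Initial data for u: u(s,0) = exp(-s)φ(s,0) = 2s.
Solve for u:
  By method of characteristics (waves move left with speed 1):
  Along characteristics s + t = const, u is constant, so u(s,t) = f(s + t) with f = u(·, 0).
Hence u(s,t) = 2s + 2t.
Transform back: φ(s,t) = exp(s)u(s,t).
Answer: φ(s, t) = 2sexp(s) + 2texp(s)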